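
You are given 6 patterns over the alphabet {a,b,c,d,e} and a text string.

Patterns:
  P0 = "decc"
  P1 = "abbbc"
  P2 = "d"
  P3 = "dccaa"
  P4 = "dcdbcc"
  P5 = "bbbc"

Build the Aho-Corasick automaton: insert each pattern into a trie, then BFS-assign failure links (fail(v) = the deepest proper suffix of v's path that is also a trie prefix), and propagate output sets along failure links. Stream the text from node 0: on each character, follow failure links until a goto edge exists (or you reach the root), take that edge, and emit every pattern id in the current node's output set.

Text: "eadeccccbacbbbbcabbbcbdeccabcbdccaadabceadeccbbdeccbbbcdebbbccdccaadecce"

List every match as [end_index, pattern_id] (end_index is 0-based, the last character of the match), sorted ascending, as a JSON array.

Construct AC machine:
Trie (insert patterns):
  0='ε' goto a→5 b→18 d→1
  1='d' goto c→10 e→2  ←P2
  2='de' goto c→3
  3='dec' goto c→4
  4='decc' goto ·  ←P0
  5='a' goto b→6
  6='ab' goto b→7
  7='abb' goto b→8
  8='abbb' goto c→9
  9='abbbc' goto ·  ←P1
  10='dc' goto c→11 d→14
  11='dcc' goto a→12
  12='dcca' goto a→13
  13='dccaa' goto ·  ←P3
  14='dcd' goto b→15
  15='dcdb' goto c→16
  16='dcdbc' goto c→17
  17='dcdbcc' goto ·  ←P4
  18='b' goto b→19
  19='bb' goto b→20
  20='bbb' goto c→21
  21='bbbc' goto ·  ←P5

Failure links (BFS by depth):
  n1('d'): parent n0 fail=0; on 'd' 0 → fail=0;  out {2}∪∅={2}
  n5('a'): parent n0 fail=0; on 'a' 0 → fail=0;  out ∅∪∅=∅
  n18('b'): parent n0 fail=0; on 'b' 0 → fail=0;  out ∅∪∅=∅
  n2('de'): parent n1 fail=0; on 'e' 0 → fail=0;  out ∅∪∅=∅
  n6('ab'): parent n5 fail=0; on 'b' 0 → fail=18;  out ∅∪∅=∅
  n10('dc'): parent n1 fail=0; on 'c' 0 → fail=0;  out ∅∪∅=∅
  n19('bb'): parent n18 fail=0; on 'b' 0 → fail=18;  out ∅∪∅=∅
  n3('dec'): parent n2 fail=0; on 'c' 0 → fail=0;  out ∅∪∅=∅
  n7('abb'): parent n6 fail=18; on 'b' 18 → fail=19;  out ∅∪∅=∅
  n11('dcc'): parent n10 fail=0; on 'c' 0 → fail=0;  out ∅∪∅=∅
  n14('dcd'): parent n10 fail=0; on 'd' 0 → fail=1;  out ∅∪{2}={2}
  n20('bbb'): parent n19 fail=18; on 'b' 18 → fail=19;  out ∅∪∅=∅
  n4('decc'): parent n3 fail=0; on 'c' 0 → fail=0;  out {0}∪∅={0}
  n8('abbb'): parent n7 fail=19; on 'b' 19 → fail=20;  out ∅∪∅=∅
  n12('dcca'): parent n11 fail=0; on 'a' 0 → fail=5;  out ∅∪∅=∅
  n15('dcdb'): parent n14 fail=1; on 'b' 1→0 → fail=18;  out ∅∪∅=∅
  n21('bbbc'): parent n20 fail=19; on 'c' 19→18→0 → fail=0;  out {5}∪∅={5}
  n9('abbbc'): parent n8 fail=20; on 'c' 20 → fail=21;  out {1}∪{5}={1,5}
  n13('dccaa'): parent n12 fail=5; on 'a' 5→0 → fail=5;  out {3}∪∅={3}
  n16('dcdbc'): parent n15 fail=18; on 'c' 18→0 → fail=0;  out ∅∪∅=∅
  n17('dcdbcc'): parent n16 fail=0; on 'c' 0 → fail=0;  out {4}∪∅={4}

Run:
[0] read 'e'  n0⇒n0
[1] read 'a'  n0⇒n5
[2] read 'd'  n5⇒n1 (via fail)  → match P2@[2:2]
[3] read 'e'  n1⇒n2
[4] read 'c'  n2⇒n3
[5] read 'c'  n3⇒n4  → match P0@[2:5]
[6] read 'c'  n4⇒n0 (via fail)
[7] read 'c'  n0⇒n0
[8] read 'b'  n0⇒n18
[9] read 'a'  n18⇒n5 (via fail)
[10] read 'c'  n5⇒n0 (via fail)
[11] read 'b'  n0⇒n18
[12] read 'b'  n18⇒n19
[13] read 'b'  n19⇒n20
[14] read 'b'  n20⇒n20 (via fail)
[15] read 'c'  n20⇒n21  → match P5@[12:15]
[16] read 'a'  n21⇒n5 (via fail)
[17] read 'b'  n5⇒n6
[18] read 'b'  n6⇒n7
[19] read 'b'  n7⇒n8
[20] read 'c'  n8⇒n9  → match P1@[16:20],P5@[17:20]
[21] read 'b'  n9⇒n18 (via fail)
[22] read 'd'  n18⇒n1 (via fail)  → match P2@[22:22]
[23] read 'e'  n1⇒n2
[24] read 'c'  n2⇒n3
[25] read 'c'  n3⇒n4  → match P0@[22:25]
[26] read 'a'  n4⇒n5 (via fail)
[27] read 'b'  n5⇒n6
[28] read 'c'  n6⇒n0 (via fail)
[29] read 'b'  n0⇒n18
[30] read 'd'  n18⇒n1 (via fail)  → match P2@[30:30]
[31] read 'c'  n1⇒n10
[32] read 'c'  n10⇒n11
[33] read 'a'  n11⇒n12
[34] read 'a'  n12⇒n13  → match P3@[30:34]
[35] read 'd'  n13⇒n1 (via fail)  → match P2@[35:35]
[36] read 'a'  n1⇒n5 (via fail)
[37] read 'b'  n5⇒n6
[38] read 'c'  n6⇒n0 (via fail)
[39] read 'e'  n0⇒n0
[40] read 'a'  n0⇒n5
[41] read 'd'  n5⇒n1 (via fail)  → match P2@[41:41]
[42] read 'e'  n1⇒n2
[43] read 'c'  n2⇒n3
[44] read 'c'  n3⇒n4  → match P0@[41:44]
[45] read 'b'  n4⇒n18 (via fail)
[46] read 'b'  n18⇒n19
[47] read 'd'  n19⇒n1 (via fail)  → match P2@[47:47]
[48] read 'e'  n1⇒n2
[49] read 'c'  n2⇒n3
[50] read 'c'  n3⇒n4  → match P0@[47:50]
[51] read 'b'  n4⇒n18 (via fail)
[52] read 'b'  n18⇒n19
[53] read 'b'  n19⇒n20
[54] read 'c'  n20⇒n21  → match P5@[51:54]
[55] read 'd'  n21⇒n1 (via fail)  → match P2@[55:55]
[56] read 'e'  n1⇒n2
[57] read 'b'  n2⇒n18 (via fail)
[58] read 'b'  n18⇒n19
[59] read 'b'  n19⇒n20
[60] read 'c'  n20⇒n21  → match P5@[57:60]
[61] read 'c'  n21⇒n0 (via fail)
[62] read 'd'  n0⇒n1  → match P2@[62:62]
[63] read 'c'  n1⇒n10
[64] read 'c'  n10⇒n11
[65] read 'a'  n11⇒n12
[66] read 'a'  n12⇒n13  → match P3@[62:66]
[67] read 'd'  n13⇒n1 (via fail)  → match P2@[67:67]
[68] read 'e'  n1⇒n2
[69] read 'c'  n2⇒n3
[70] read 'c'  n3⇒n4  → match P0@[67:70]
[71] read 'e'  n4⇒n0 (via fail)

Result: [[2,2],[5,0],[15,5],[20,1],[20,5],[22,2],[25,0],[30,2],[34,3],[35,2],[41,2],[44,0],[47,2],[50,0],[54,5],[55,2],[60,5],[62,2],[66,3],[67,2],[70,0]]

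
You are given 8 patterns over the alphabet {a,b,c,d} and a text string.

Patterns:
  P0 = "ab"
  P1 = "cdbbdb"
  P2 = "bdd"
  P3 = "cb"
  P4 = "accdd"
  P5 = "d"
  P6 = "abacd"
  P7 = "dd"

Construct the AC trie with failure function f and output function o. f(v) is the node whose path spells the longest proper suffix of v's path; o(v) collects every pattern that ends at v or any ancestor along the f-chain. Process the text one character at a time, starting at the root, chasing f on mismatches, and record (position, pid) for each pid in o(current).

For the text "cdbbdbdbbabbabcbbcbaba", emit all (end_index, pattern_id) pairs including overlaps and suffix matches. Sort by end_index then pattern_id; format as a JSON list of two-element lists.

Build automaton:
Trie nodes:
  n0 'ε': a→1 b→9 c→3 d→17
  n1 'a': b→2 c→13
  n2 'ab': a→18  [P0 ends]
  n3 'c': b→12 d→4
  n4 'cd': b→5
  n5 'cdb': b→6
  n6 'cdbb': d→7
  n7 'cdbbd': b→8
  n8 'cdbbdb': ·  [P1 ends]
  n9 'b': d→10
  n10 'bd': d→11
  n11 'bdd': ·  [P2 ends]
  n12 'cb': ·  [P3 ends]
  n13 'ac': c→14
  n14 'acc': d→15
  n15 'accd': d→16
  n16 'accdd': ·  [P4 ends]
  n17 'd': d→21  [P5 ends]
  n18 'aba': c→19
  n19 'abac': d→20
  n20 'abacd': ·  [P6 ends]
  n21 'dd': ·  [P7 ends]

Failure links (BFS by depth):
  n1('a'): parent n0 fail=0; on 'a' 0 → fail=0;  out ∅∪∅=∅
  n3('c'): parent n0 fail=0; on 'c' 0 → fail=0;  out ∅∪∅=∅
  n9('b'): parent n0 fail=0; on 'b' 0 → fail=0;  out ∅∪∅=∅
  n17('d'): parent n0 fail=0; on 'd' 0 → fail=0;  out {5}∪∅={5}
  n2('ab'): parent n1 fail=0; on 'b' 0 → fail=9;  out {0}∪∅={0}
  n4('cd'): parent n3 fail=0; on 'd' 0 → fail=17;  out ∅∪{5}={5}
  n10('bd'): parent n9 fail=0; on 'd' 0 → fail=17;  out ∅∪{5}={5}
  n12('cb'): parent n3 fail=0; on 'b' 0 → fail=9;  out {3}∪∅={3}
  n13('ac'): parent n1 fail=0; on 'c' 0 → fail=3;  out ∅∪∅=∅
  n21('dd'): parent n17 fail=0; on 'd' 0 → fail=17;  out {7}∪{5}={5,7}
  n5('cdb'): parent n4 fail=17; on 'b' 17→0 → fail=9;  out ∅∪∅=∅
  n11('bdd'): parent n10 fail=17; on 'd' 17 → fail=21;  out {2}∪{5,7}={2,5,7}
  n14('acc'): parent n13 fail=3; on 'c' 3→0 → fail=3;  out ∅∪∅=∅
  n18('aba'): parent n2 fail=9; on 'a' 9→0 → fail=1;  out ∅∪∅=∅
  n6('cdbb'): parent n5 fail=9; on 'b' 9→0 → fail=9;  out ∅∪∅=∅
  n15('accd'): parent n14 fail=3; on 'd' 3 → fail=4;  out ∅∪{5}={5}
  n19('abac'): parent n18 fail=1; on 'c' 1 → fail=13;  out ∅∪∅=∅
  n7('cdbbd'): parent n6 fail=9; on 'd' 9 → fail=10;  out ∅∪{5}={5}
  n16('accdd'): parent n15 fail=4; on 'd' 4→17 → fail=21;  out {4}∪{5,7}={4,5,7}
  n20('abacd'): parent n19 fail=13; on 'd' 13→3 → fail=4;  out {6}∪{5}={5,6}
  n8('cdbbdb'): parent n7 fail=10; on 'b' 10→17→0 → fail=9;  out {1}∪∅={1}

Run:
[0] read 'c'  n0⇒n3
[1] read 'd'  n3⇒n4  emit P5@[1:1]
[2] read 'b'  n4⇒n5
[3] read 'b'  n5⇒n6
[4] read 'd'  n6⇒n7  emit P5@[4:4]
[5] read 'b'  n7⇒n8  emit P1@[0:5]
[6] read 'd'  n8⇒n10 (via fail)  emit P5@[6:6]
[7] read 'b'  n10⇒n9 (via fail)
[8] read 'b'  n9⇒n9 (via fail)
[9] read 'a'  n9⇒n1 (via fail)
[10] read 'b'  n1⇒n2  emit P0@[9:10]
[11] read 'b'  n2⇒n9 (via fail)
[12] read 'a'  n9⇒n1 (via fail)
[13] read 'b'  n1⇒n2  emit P0@[12:13]
[14] read 'c'  n2⇒n3 (via fail)
[15] read 'b'  n3⇒n12  emit P3@[14:15]
[16] read 'b'  n12⇒n9 (via fail)
[17] read 'c'  n9⇒n3 (via fail)
[18] read 'b'  n3⇒n12  emit P3@[17:18]
[19] read 'a'  n12⇒n1 (via fail)
[20] read 'b'  n1⇒n2  emit P0@[19:20]
[21] read 'a'  n2⇒n18

Result: [[1,5],[4,5],[5,1],[6,5],[10,0],[13,0],[15,3],[18,3],[20,0]]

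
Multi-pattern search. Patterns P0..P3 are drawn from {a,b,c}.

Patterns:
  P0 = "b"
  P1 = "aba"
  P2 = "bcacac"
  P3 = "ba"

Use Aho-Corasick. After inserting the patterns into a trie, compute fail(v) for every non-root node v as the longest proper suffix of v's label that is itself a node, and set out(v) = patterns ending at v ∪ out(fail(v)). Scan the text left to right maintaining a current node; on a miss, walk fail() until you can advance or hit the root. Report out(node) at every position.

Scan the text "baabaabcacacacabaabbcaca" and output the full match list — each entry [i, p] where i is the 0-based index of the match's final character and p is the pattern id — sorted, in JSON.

Build:
Trie (insert patterns):
  n0 'ε': a→2 b→1
  n1 'b': a→10 c→5  ←P0
  n2 'a': b→3
  n3 'ab': a→4
  n4 'aba': ·  ←P1
  n5 'bc': a→6
  n6 'bca': c→7
  n7 'bcac': a→8
  n8 'bcaca': c→9
  n9 'bcacac': ·  ←P2
  n10 'ba': ·  ←P3

BFS fail/out derivation:
  n1('b'): parent n0 fail=0; on 'b' 0 → fail=0;  out {0}∪∅={0}
  n2('a'): parent n0 fail=0; on 'a' 0 → fail=0;  out ∅∪∅=∅
  n3('ab'): parent n2 fail=0; on 'b' 0 → fail=1;  out ∅∪{0}={0}
  n5('bc'): parent n1 fail=0; on 'c' 0 → fail=0;  out ∅∪∅=∅
  n10('ba'): parent n1 fail=0; on 'a' 0 → fail=2;  out {3}∪∅={3}
  n4('aba'): parent n3 fail=1; on 'a' 1 → fail=10;  out {1}∪{3}={1,3}
  n6('bca'): parent n5 fail=0; on 'a' 0 → fail=2;  out ∅∪∅=∅
  n7('bcac'): parent n6 fail=2; on 'c' 2→0 → fail=0;  out ∅∪∅=∅
  n8('bcaca'): parent n7 fail=0; on 'a' 0 → fail=2;  out ∅∪∅=∅
  n9('bcacac'): parent n8 fail=2; on 'c' 2→0 → fail=0;  out {2}∪∅={2}

Scan:
[0] read 'b'  n0⇒n1  ** P0@[0:0]
[1] read 'a'  n1⇒n10  ** P3@[0:1]
[2] read 'a'  n10⇒n2 (fail-walked)
[3] read 'b'  n2⇒n3  ** P0@[3:3]
[4] read 'a'  n3⇒n4  ** P1@[2:4],P3@[3:4]
[5] read 'a'  n4⇒n2 (fail-walked)
[6] read 'b'  n2⇒n3  ** P0@[6:6]
[7] read 'c'  n3⇒n5 (fail-walked)
[8] read 'a'  n5⇒n6
[9] read 'c'  n6⇒n7
[10] read 'a'  n7⇒n8
[11] read 'c'  n8⇒n9  ** P2@[6:11]
[12] read 'a'  n9⇒n2 (fail-walked)
[13] read 'c'  n2⇒n0 (fail-walked)
[14] read 'a'  n0⇒n2
[15] read 'b'  n2⇒n3  ** P0@[15:15]
[16] read 'a'  n3⇒n4  ** P1@[14:16],P3@[15:16]
[17] read 'a'  n4⇒n2 (fail-walked)
[18] read 'b'  n2⇒n3  ** P0@[18:18]
[19] read 'b'  n3⇒n1 (fail-walked)  ** P0@[19:19]
[20] read 'c'  n1⇒n5
[21] read 'a'  n5⇒n6
[22] read 'c'  n6⇒n7
[23] read 'a'  n7⇒n8

Matches: [[0,0],[1,3],[3,0],[4,1],[4,3],[6,0],[11,2],[15,0],[16,1],[16,3],[18,0],[19,0]]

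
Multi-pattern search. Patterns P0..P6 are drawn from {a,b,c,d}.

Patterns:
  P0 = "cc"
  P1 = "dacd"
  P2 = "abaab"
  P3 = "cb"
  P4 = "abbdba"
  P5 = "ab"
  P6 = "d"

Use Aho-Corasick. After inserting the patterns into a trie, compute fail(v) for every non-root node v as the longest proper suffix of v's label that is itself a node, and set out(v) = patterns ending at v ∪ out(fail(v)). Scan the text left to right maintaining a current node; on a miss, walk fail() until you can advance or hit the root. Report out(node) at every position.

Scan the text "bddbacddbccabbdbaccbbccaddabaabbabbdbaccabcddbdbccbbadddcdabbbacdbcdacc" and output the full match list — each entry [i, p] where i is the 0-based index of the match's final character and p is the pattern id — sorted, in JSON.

Construct AC machine:
Trie (insert patterns):
  0='ε' goto a→7 c→1 d→3
  1='c' goto b→12 c→2
  2='cc' goto ·  [P0 ends]
  3='d' goto a→4  [P6 ends]
  4='da' goto c→5
  5='dac' goto d→6
  6='dacd' goto ·  [P1 ends]
  7='a' goto b→8
  8='ab' goto a→9 b→13  [P5 ends]
  9='aba' goto a→10
  10='abaa' goto b→11
  11='abaab' goto ·  [P2 ends]
  12='cb' goto ·  [P3 ends]
  13='abb' goto d→14
  14='abbd' goto b→15
  15='abbdb' goto a→16
  16='abbdba' goto ·  [P4 ends]

Failure links (BFS by depth):
  n1('c'): parent n0 fail=0; on 'c' 0 → fail=0;  out ∅∪∅=∅
  n3('d'): parent n0 fail=0; on 'd' 0 → fail=0;  out {6}∪∅={6}
  n7('a'): parent n0 fail=0; on 'a' 0 → fail=0;  out ∅∪∅=∅
  n2('cc'): parent n1 fail=0; on 'c' 0 → fail=1;  out {0}∪∅={0}
  n4('da'): parent n3 fail=0; on 'a' 0 → fail=7;  out ∅∪∅=∅
  n8('ab'): parent n7 fail=0; on 'b' 0 → fail=0;  out {5}∪∅={5}
  n12('cb'): parent n1 fail=0; on 'b' 0 → fail=0;  out {3}∪∅={3}
  n5('dac'): parent n4 fail=7; on 'c' 7→0 → fail=1;  out ∅∪∅=∅
  n9('aba'): parent n8 fail=0; on 'a' 0 → fail=7;  out ∅∪∅=∅
  n13('abb'): parent n8 fail=0; on 'b' 0 → fail=0;  out ∅∪∅=∅
  n6('dacd'): parent n5 fail=1; on 'd' 1→0 → fail=3;  out {1}∪{6}={1,6}
  n10('abaa'): parent n9 fail=7; on 'a' 7→0 → fail=7;  out ∅∪∅=∅
  n14('abbd'): parent n13 fail=0; on 'd' 0 → fail=3;  out ∅∪{6}={6}
  n11('abaab'): parent n10 fail=7; on 'b' 7 → fail=8;  out {2}∪{5}={2,5}
  n15('abbdb'): parent n14 fail=3; on 'b' 3→0 → fail=0;  out ∅∪∅=∅
  n16('abbdba'): parent n15 fail=0; on 'a' 0 → fail=7;  out {4}∪∅={4}

Scan:
i=0 'b': node 0→0
i=1 'd': node 0→3  → match P6@[1:1]
i=2 'd': node 3→3 (fail-walked)  → match P6@[2:2]
i=3 'b': node 3→0 (fail-walked)
i=4 'a': node 0→7
i=5 'c': node 7→1 (fail-walked)
i=6 'd': node 1→3 (fail-walked)  → match P6@[6:6]
i=7 'd': node 3→3 (fail-walked)  → match P6@[7:7]
i=8 'b': node 3→0 (fail-walked)
i=9 'c': node 0→1
i=10 'c': node 1→2  → match P0@[9:10]
i=11 'a': node 2→7 (fail-walked)
i=12 'b': node 7→8  → match P5@[11:12]
i=13 'b': node 8→13
i=14 'd': node 13→14  → match P6@[14:14]
i=15 'b': node 14→15
i=16 'a': node 15→16  → match P4@[11:16]
i=17 'c': node 16→1 (fail-walked)
i=18 'c': node 1→2  → match P0@[17:18]
i=19 'b': node 2→12 (fail-walked)  → match P3@[18:19]
i=20 'b': node 12→0 (fail-walked)
i=21 'c': node 0→1
i=22 'c': node 1→2  → match P0@[21:22]
i=23 'a': node 2→7 (fail-walked)
i=24 'd': node 7→3 (fail-walked)  → match P6@[24:24]
i=25 'd': node 3→3 (fail-walked)  → match P6@[25:25]
i=26 'a': node 3→4
i=27 'b': node 4→8 (fail-walked)  → match P5@[26:27]
i=28 'a': node 8→9
i=29 'a': node 9→10
i=30 'b': node 10→11  → match P2@[26:30],P5@[29:30]
i=31 'b': node 11→13 (fail-walked)
i=32 'a': node 13→7 (fail-walked)
i=33 'b': node 7→8  → match P5@[32:33]
i=34 'b': node 8→13
i=35 'd': node 13→14  → match P6@[35:35]
i=36 'b': node 14→15
i=37 'a': node 15→16  → match P4@[32:37]
i=38 'c': node 16→1 (fail-walked)
i=39 'c': node 1→2  → match P0@[38:39]
i=40 'a': node 2→7 (fail-walked)
i=41 'b': node 7→8  → match P5@[40:41]
i=42 'c': node 8→1 (fail-walked)
i=43 'd': node 1→3 (fail-walked)  → match P6@[43:43]
i=44 'd': node 3→3 (fail-walked)  → match P6@[44:44]
i=45 'b': node 3→0 (fail-walked)
i=46 'd': node 0→3  → match P6@[46:46]
i=47 'b': node 3→0 (fail-walked)
i=48 'c': node 0→1
i=49 'c': node 1→2  → match P0@[48:49]
i=50 'b': node 2→12 (fail-walked)  → match P3@[49:50]
i=51 'b': node 12→0 (fail-walked)
i=52 'a': node 0→7
i=53 'd': node 7→3 (fail-walked)  → match P6@[53:53]
i=54 'd': node 3→3 (fail-walked)  → match P6@[54:54]
i=55 'd': node 3→3 (fail-walked)  → match P6@[55:55]
i=56 'c': node 3→1 (fail-walked)
i=57 'd': node 1→3 (fail-walked)  → match P6@[57:57]
i=58 'a': node 3→4
i=59 'b': node 4→8 (fail-walked)  → match P5@[58:59]
i=60 'b': node 8→13
i=61 'b': node 13→0 (fail-walked)
i=62 'a': node 0→7
i=63 'c': node 7→1 (fail-walked)
i=64 'd': node 1→3 (fail-walked)  → match P6@[64:64]
i=65 'b': node 3→0 (fail-walked)
i=66 'c': node 0→1
i=67 'd': node 1→3 (fail-walked)  → match P6@[67:67]
i=68 'a': node 3→4
i=69 'c': node 4→5
i=70 'c': node 5→2 (fail-walked)  → match P0@[69:70]

Result: [[1,6],[2,6],[6,6],[7,6],[10,0],[12,5],[14,6],[16,4],[18,0],[19,3],[22,0],[24,6],[25,6],[27,5],[30,2],[30,5],[33,5],[35,6],[37,4],[39,0],[41,5],[43,6],[44,6],[46,6],[49,0],[50,3],[53,6],[54,6],[55,6],[57,6],[59,5],[64,6],[67,6],[70,0]]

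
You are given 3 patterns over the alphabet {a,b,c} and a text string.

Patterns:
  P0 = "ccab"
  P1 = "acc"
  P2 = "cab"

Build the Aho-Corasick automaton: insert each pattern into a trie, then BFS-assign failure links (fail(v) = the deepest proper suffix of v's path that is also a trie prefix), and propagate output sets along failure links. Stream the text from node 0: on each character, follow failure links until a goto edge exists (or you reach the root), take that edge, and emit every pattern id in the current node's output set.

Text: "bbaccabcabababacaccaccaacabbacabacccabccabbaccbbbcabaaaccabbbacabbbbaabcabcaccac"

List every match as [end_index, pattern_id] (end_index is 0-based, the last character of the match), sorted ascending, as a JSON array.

Build:
Trie nodes:
  n0 'ε': a→5 c→1
  n1 'c': a→8 c→2
  n2 'cc': a→3
  n3 'cca': b→4
  n4 'ccab': ·  [P0 ends]
  n5 'a': c→6
  n6 'ac': c→7
  n7 'acc': ·  [P1 ends]
  n8 'ca': b→9
  n9 'cab': ·  [P2 ends]

BFS fail/out derivation:
  fail(1) 'c': from fail(0)=0 chase 'c': 0 ⇒ 0;  out=∅∪out(0)=∅
  fail(5) 'a': from fail(0)=0 chase 'a': 0 ⇒ 0;  out=∅∪out(0)=∅
  fail(2) 'cc': from fail(1)=0 chase 'c': 0 ⇒ 1;  out=∅∪out(1)=∅
  fail(6) 'ac': from fail(5)=0 chase 'c': 0 ⇒ 1;  out=∅∪out(1)=∅
  fail(8) 'ca': from fail(1)=0 chase 'a': 0 ⇒ 5;  out=∅∪out(5)=∅
  fail(3) 'cca': from fail(2)=1 chase 'a': 1 ⇒ 8;  out=∅∪out(8)=∅
  fail(7) 'acc': from fail(6)=1 chase 'c': 1 ⇒ 2;  out={1}∪out(2)={1}
  fail(9) 'cab': from fail(8)=5 chase 'b': 5→0 ⇒ 0;  out={2}∪out(0)={2}
  fail(4) 'ccab': from fail(3)=8 chase 'b': 8 ⇒ 9;  out={0}∪out(9)={0,2}

Scan:
pos 0 'b': at 0
pos 1 'b': at 0
pos 2 'a': at 5
pos 3 'c': at 6
pos 4 'c': at 7  → match P1@[2:4]
pos 5 'a': at 3 ·f
pos 6 'b': at 4  → match P0@[3:6],P2@[4:6]
pos 7 'c': at 1 ·f
pos 8 'a': at 8
pos 9 'b': at 9  → match P2@[7:9]
pos 10 'a': at 5 ·f
pos 11 'b': at 0 ·f
pos 12 'a': at 5
pos 13 'b': at 0 ·f
pos 14 'a': at 5
pos 15 'c': at 6
pos 16 'a': at 8 ·f
pos 17 'c': at 6 ·f
pos 18 'c': at 7  → match P1@[16:18]
pos 19 'a': at 3 ·f
pos 20 'c': at 6 ·f
pos 21 'c': at 7  → match P1@[19:21]
pos 22 'a': at 3 ·f
pos 23 'a': at 5 ·f
pos 24 'c': at 6
pos 25 'a': at 8 ·f
pos 26 'b': at 9  → match P2@[24:26]
pos 27 'b': at 0 ·f
pos 28 'a': at 5
pos 29 'c': at 6
pos 30 'a': at 8 ·f
pos 31 'b': at 9  → match P2@[29:31]
pos 32 'a': at 5 ·f
pos 33 'c': at 6
pos 34 'c': at 7  → match P1@[32:34]
pos 35 'c': at 2 ·f
pos 36 'a': at 3
pos 37 'b': at 4  → match P0@[34:37],P2@[35:37]
pos 38 'c': at 1 ·f
pos 39 'c': at 2
pos 40 'a': at 3
pos 41 'b': at 4  → match P0@[38:41],P2@[39:41]
pos 42 'b': at 0 ·f
pos 43 'a': at 5
pos 44 'c': at 6
pos 45 'c': at 7  → match P1@[43:45]
pos 46 'b': at 0 ·f
pos 47 'b': at 0
pos 48 'b': at 0
pos 49 'c': at 1
pos 50 'a': at 8
pos 51 'b': at 9  → match P2@[49:51]
pos 52 'a': at 5 ·f
pos 53 'a': at 5 ·f
pos 54 'a': at 5 ·f
pos 55 'c': at 6
pos 56 'c': at 7  → match P1@[54:56]
pos 57 'a': at 3 ·f
pos 58 'b': at 4  → match P0@[55:58],P2@[56:58]
pos 59 'b': at 0 ·f
pos 60 'b': at 0
pos 61 'a': at 5
pos 62 'c': at 6
pos 63 'a': at 8 ·f
pos 64 'b': at 9  → match P2@[62:64]
pos 65 'b': at 0 ·f
pos 66 'b': at 0
pos 67 'b': at 0
pos 68 'a': at 5
pos 69 'a': at 5 ·f
pos 70 'b': at 0 ·f
pos 71 'c': at 1
pos 72 'a': at 8
pos 73 'b': at 9  → match P2@[71:73]
pos 74 'c': at 1 ·f
pos 75 'a': at 8
pos 76 'c': at 6 ·f
pos 77 'c': at 7  → match P1@[75:77]
pos 78 'a': at 3 ·f
pos 79 'c': at 6 ·f

All matches (sorted): [[4,1],[6,0],[6,2],[9,2],[18,1],[21,1],[26,2],[31,2],[34,1],[37,0],[37,2],[41,0],[41,2],[45,1],[51,2],[56,1],[58,0],[58,2],[64,2],[73,2],[77,1]]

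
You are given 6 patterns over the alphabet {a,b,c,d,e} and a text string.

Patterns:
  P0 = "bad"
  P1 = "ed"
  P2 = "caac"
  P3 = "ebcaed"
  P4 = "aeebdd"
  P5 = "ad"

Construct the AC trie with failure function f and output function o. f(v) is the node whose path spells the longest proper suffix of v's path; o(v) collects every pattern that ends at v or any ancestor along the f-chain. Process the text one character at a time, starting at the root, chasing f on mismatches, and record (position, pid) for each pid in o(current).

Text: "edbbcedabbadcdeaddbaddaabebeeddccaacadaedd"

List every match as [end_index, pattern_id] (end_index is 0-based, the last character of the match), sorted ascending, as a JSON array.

Build:
Trie nodes:
  0='ε' goto a→15 b→1 c→6 e→4
  1='b' goto a→2
  2='ba' goto d→3
  3='bad' goto ·  ←P0
  4='e' goto b→10 d→5
  5='ed' goto ·  ←P1
  6='c' goto a→7
  7='ca' goto a→8
  8='caa' goto c→9
  9='caac' goto ·  ←P2
  10='eb' goto c→11
  11='ebc' goto a→12
  12='ebca' goto e→13
  13='ebcae' goto d→14
  14='ebcaed' goto ·  ←P3
  15='a' goto d→21 e→16
  16='ae' goto e→17
  17='aee' goto b→18
  18='aeeb' goto d→19
  19='aeebd' goto d→20
  20='aeebdd' goto ·  ←P4
  21='ad' goto ·  ←P5

Failure links (BFS by depth):
  n1('b'): parent n0 fail=0; on 'b' 0 → fail=0;  out ∅∪∅=∅
  n4('e'): parent n0 fail=0; on 'e' 0 → fail=0;  out ∅∪∅=∅
  n6('c'): parent n0 fail=0; on 'c' 0 → fail=0;  out ∅∪∅=∅
  n15('a'): parent n0 fail=0; on 'a' 0 → fail=0;  out ∅∪∅=∅
  n2('ba'): parent n1 fail=0; on 'a' 0 → fail=15;  out ∅∪∅=∅
  n5('ed'): parent n4 fail=0; on 'd' 0 → fail=0;  out {1}∪∅={1}
  n7('ca'): parent n6 fail=0; on 'a' 0 → fail=15;  out ∅∪∅=∅
  n10('eb'): parent n4 fail=0; on 'b' 0 → fail=1;  out ∅∪∅=∅
  n16('ae'): parent n15 fail=0; on 'e' 0 → fail=4;  out ∅∪∅=∅
  n21('ad'): parent n15 fail=0; on 'd' 0 → fail=0;  out {5}∪∅={5}
  n3('bad'): parent n2 fail=15; on 'd' 15 → fail=21;  out {0}∪{5}={0,5}
  n8('caa'): parent n7 fail=15; on 'a' 15→0 → fail=15;  out ∅∪∅=∅
  n11('ebc'): parent n10 fail=1; on 'c' 1→0 → fail=6;  out ∅∪∅=∅
  n17('aee'): parent n16 fail=4; on 'e' 4→0 → fail=4;  out ∅∪∅=∅
  n9('caac'): parent n8 fail=15; on 'c' 15→0 → fail=6;  out {2}∪∅={2}
  n12('ebca'): parent n11 fail=6; on 'a' 6 → fail=7;  out ∅∪∅=∅
  n18('aeeb'): parent n17 fail=4; on 'b' 4 → fail=10;  out ∅∪∅=∅
  n13('ebcae'): parent n12 fail=7; on 'e' 7→15 → fail=16;  out ∅∪∅=∅
  n19('aeebd'): parent n18 fail=10; on 'd' 10→1→0 → fail=0;  out ∅∪∅=∅
  n14('ebcaed'): parent n13 fail=16; on 'd' 16→4 → fail=5;  out {3}∪{1}={1,3}
  n20('aeebdd'): parent n19 fail=0; on 'd' 0 → fail=0;  out {4}∪∅={4}

Run:
i=0 'e': node 0→4
i=1 'd': node 4→5  emit P1@[0:1]
i=2 'b': node 5→1 (via fail)
i=3 'b': node 1→1 (via fail)
i=4 'c': node 1→6 (via fail)
i=5 'e': node 6→4 (via fail)
i=6 'd': node 4→5  emit P1@[5:6]
i=7 'a': node 5→15 (via fail)
i=8 'b': node 15→1 (via fail)
i=9 'b': node 1→1 (via fail)
i=10 'a': node 1→2
i=11 'd': node 2→3  emit P0@[9:11],P5@[10:11]
i=12 'c': node 3→6 (via fail)
i=13 'd': node 6→0 (via fail)
i=14 'e': node 0→4
i=15 'a': node 4→15 (via fail)
i=16 'd': node 15→21  emit P5@[15:16]
i=17 'd': node 21→0 (via fail)
i=18 'b': node 0→1
i=19 'a': node 1→2
i=20 'd': node 2→3  emit P0@[18:20],P5@[19:20]
i=21 'd': node 3→0 (via fail)
i=22 'a': node 0→15
i=23 'a': node 15→15 (via fail)
i=24 'b': node 15→1 (via fail)
i=25 'e': node 1→4 (via fail)
i=26 'b': node 4→10
i=27 'e': node 10→4 (via fail)
i=28 'e': node 4→4 (via fail)
i=29 'd': node 4→5  emit P1@[28:29]
i=30 'd': node 5→0 (via fail)
i=31 'c': node 0→6
i=32 'c': node 6→6 (via fail)
i=33 'a': node 6→7
i=34 'a': node 7→8
i=35 'c': node 8→9  emit P2@[32:35]
i=36 'a': node 9→7 (via fail)
i=37 'd': node 7→21 (via fail)  emit P5@[36:37]
i=38 'a': node 21→15 (via fail)
i=39 'e': node 15→16
i=40 'd': node 16→5 (via fail)  emit P1@[39:40]
i=41 'd': node 5→0 (via fail)

Matches: [[1,1],[6,1],[11,0],[11,5],[16,5],[20,0],[20,5],[29,1],[35,2],[37,5],[40,1]]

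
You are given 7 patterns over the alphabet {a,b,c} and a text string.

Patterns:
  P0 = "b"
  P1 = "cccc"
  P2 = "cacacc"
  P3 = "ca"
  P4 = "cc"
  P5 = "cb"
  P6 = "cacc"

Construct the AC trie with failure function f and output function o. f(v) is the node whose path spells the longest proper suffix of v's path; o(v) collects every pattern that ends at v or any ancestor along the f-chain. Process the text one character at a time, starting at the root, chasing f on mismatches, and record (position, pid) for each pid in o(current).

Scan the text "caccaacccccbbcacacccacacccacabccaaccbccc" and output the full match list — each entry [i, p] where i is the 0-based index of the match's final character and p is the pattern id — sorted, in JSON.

Build automaton:
Trie (insert patterns):
  0='ε' goto b→1 c→2
  1='b' goto ·  [P0 ends]
  2='c' goto a→6 b→11 c→3
  3='cc' goto c→4  [P4 ends]
  4='ccc' goto c→5
  5='cccc' goto ·  [P1 ends]
  6='ca' goto c→7  [P3 ends]
  7='cac' goto a→8 c→12
  8='caca' goto c→9
  9='cacac' goto c→10
  10='cacacc' goto ·  [P2 ends]
  11='cb' goto ·  [P5 ends]
  12='cacc' goto ·  [P6 ends]

Failure links (BFS by depth):
  fail(1) 'b': from fail(0)=0 chase 'b': 0 ⇒ 0;  out={0}∪out(0)={0}
  fail(2) 'c': from fail(0)=0 chase 'c': 0 ⇒ 0;  out=∅∪out(0)=∅
  fail(3) 'cc': from fail(2)=0 chase 'c': 0 ⇒ 2;  out={4}∪out(2)={4}
  fail(6) 'ca': from fail(2)=0 chase 'a': 0 ⇒ 0;  out={3}∪out(0)={3}
  fail(11) 'cb': from fail(2)=0 chase 'b': 0 ⇒ 1;  out={5}∪out(1)={0,5}
  fail(4) 'ccc': from fail(3)=2 chase 'c': 2 ⇒ 3;  out=∅∪out(3)={4}
  fail(7) 'cac': from fail(6)=0 chase 'c': 0 ⇒ 2;  out=∅∪out(2)=∅
  fail(5) 'cccc': from fail(4)=3 chase 'c': 3 ⇒ 4;  out={1}∪out(4)={1,4}
  fail(8) 'caca': from fail(7)=2 chase 'a': 2 ⇒ 6;  out=∅∪out(6)={3}
  fail(12) 'cacc': from fail(7)=2 chase 'c': 2 ⇒ 3;  out={6}∪out(3)={4,6}
  fail(9) 'cacac': from fail(8)=6 chase 'c': 6 ⇒ 7;  out=∅∪out(7)=∅
  fail(10) 'cacacc': from fail(9)=7 chase 'c': 7 ⇒ 12;  out={2}∪out(12)={2,4,6}

Run:
i=0 'c': node 0→2
i=1 'a': node 2→6  → match P3@[0:1]
i=2 'c': node 6→7
i=3 'c': node 7→12  → match P4@[2:3],P6@[0:3]
i=4 'a': node 12→6 ·f  → match P3@[3:4]
i=5 'a': node 6→0 ·f
i=6 'c': node 0→2
i=7 'c': node 2→3  → match P4@[6:7]
i=8 'c': node 3→4  → match P4@[7:8]
i=9 'c': node 4→5  → match P1@[6:9],P4@[8:9]
i=10 'c': node 5→5 ·f  → match P1@[7:10],P4@[9:10]
i=11 'b': node 5→11 ·f  → match P0@[11:11],P5@[10:11]
i=12 'b': node 11→1 ·f  → match P0@[12:12]
i=13 'c': node 1→2 ·f
i=14 'a': node 2→6  → match P3@[13:14]
i=15 'c': node 6→7
i=16 'a': node 7→8  → match P3@[15:16]
i=17 'c': node 8→9
i=18 'c': node 9→10  → match P2@[13:18],P4@[17:18],P6@[15:18]
i=19 'c': node 10→4 ·f  → match P4@[18:19]
i=20 'a': node 4→6 ·f  → match P3@[19:20]
i=21 'c': node 6→7
i=22 'a': node 7→8  → match P3@[21:22]
i=23 'c': node 8→9
i=24 'c': node 9→10  → match P2@[19:24],P4@[23:24],P6@[21:24]
i=25 'c': node 10→4 ·f  → match P4@[24:25]
i=26 'a': node 4→6 ·f  → match P3@[25:26]
i=27 'c': node 6→7
i=28 'a': node 7→8  → match P3@[27:28]
i=29 'b': node 8→1 ·f  → match P0@[29:29]
i=30 'c': node 1→2 ·f
i=31 'c': node 2→3  → match P4@[30:31]
i=32 'a': node 3→6 ·f  → match P3@[31:32]
i=33 'a': node 6→0 ·f
i=34 'c': node 0→2
i=35 'c': node 2→3  → match P4@[34:35]
i=36 'b': node 3→11 ·f  → match P0@[36:36],P5@[35:36]
i=37 'c': node 11→2 ·f
i=38 'c': node 2→3  → match P4@[37:38]
i=39 'c': node 3→4  → match P4@[38:39]

Result: [[1,3],[3,4],[3,6],[4,3],[7,4],[8,4],[9,1],[9,4],[10,1],[10,4],[11,0],[11,5],[12,0],[14,3],[16,3],[18,2],[18,4],[18,6],[19,4],[20,3],[22,3],[24,2],[24,4],[24,6],[25,4],[26,3],[28,3],[29,0],[31,4],[32,3],[35,4],[36,0],[36,5],[38,4],[39,4]]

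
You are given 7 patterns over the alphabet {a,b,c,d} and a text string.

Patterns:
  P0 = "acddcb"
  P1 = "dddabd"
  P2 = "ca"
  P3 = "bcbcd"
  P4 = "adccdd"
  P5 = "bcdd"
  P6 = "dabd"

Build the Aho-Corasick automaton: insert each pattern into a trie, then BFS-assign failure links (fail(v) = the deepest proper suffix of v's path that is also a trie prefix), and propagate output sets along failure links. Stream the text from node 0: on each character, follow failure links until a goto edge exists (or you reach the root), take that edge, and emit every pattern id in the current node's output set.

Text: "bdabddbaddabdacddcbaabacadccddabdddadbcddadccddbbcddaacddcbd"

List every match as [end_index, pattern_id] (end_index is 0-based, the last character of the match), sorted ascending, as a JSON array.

Build:
Trie nodes:
  n0 'ε': a→1 b→15 c→13 d→7
  n1 'a': c→2 d→20
  n2 'ac': d→3
  n3 'acd': d→4
  n4 'acdd': c→5
  n5 'acddc': b→6
  n6 'acddcb': ·  [P0 ends]
  n7 'd': a→27 d→8
  n8 'dd': d→9
  n9 'ddd': a→10
  n10 'ddda': b→11
  n11 'dddab': d→12
  n12 'dddabd': ·  [P1 ends]
  n13 'c': a→14
  n14 'ca': ·  [P2 ends]
  n15 'b': c→16
  n16 'bc': b→17 d→25
  n17 'bcb': c→18
  n18 'bcbc': d→19
  n19 'bcbcd': ·  [P3 ends]
  n20 'ad': c→21
  n21 'adc': c→22
  n22 'adcc': d→23
  n23 'adccd': d→24
  n24 'adccdd': ·  [P4 ends]
  n25 'bcd': d→26
  n26 'bcdd': ·  [P5 ends]
  n27 'da': b→28
  n28 'dab': d→29
  n29 'dabd': ·  [P6 ends]

Failure links (BFS by depth):
  n1('a'): parent n0 fail=0; on 'a' 0 → fail=0;  out ∅∪∅=∅
  n7('d'): parent n0 fail=0; on 'd' 0 → fail=0;  out ∅∪∅=∅
  n13('c'): parent n0 fail=0; on 'c' 0 → fail=0;  out ∅∪∅=∅
  n15('b'): parent n0 fail=0; on 'b' 0 → fail=0;  out ∅∪∅=∅
  n2('ac'): parent n1 fail=0; on 'c' 0 → fail=13;  out ∅∪∅=∅
  n8('dd'): parent n7 fail=0; on 'd' 0 → fail=7;  out ∅∪∅=∅
  n14('ca'): parent n13 fail=0; on 'a' 0 → fail=1;  out {2}∪∅={2}
  n16('bc'): parent n15 fail=0; on 'c' 0 → fail=13;  out ∅∪∅=∅
  n20('ad'): parent n1 fail=0; on 'd' 0 → fail=7;  out ∅∪∅=∅
  n27('da'): parent n7 fail=0; on 'a' 0 → fail=1;  out ∅∪∅=∅
  n3('acd'): parent n2 fail=13; on 'd' 13→0 → fail=7;  out ∅∪∅=∅
  n9('ddd'): parent n8 fail=7; on 'd' 7 → fail=8;  out ∅∪∅=∅
  n17('bcb'): parent n16 fail=13; on 'b' 13→0 → fail=15;  out ∅∪∅=∅
  n21('adc'): parent n20 fail=7; on 'c' 7→0 → fail=13;  out ∅∪∅=∅
  n25('bcd'): parent n16 fail=13; on 'd' 13→0 → fail=7;  out ∅∪∅=∅
  n28('dab'): parent n27 fail=1; on 'b' 1→0 → fail=15;  out ∅∪∅=∅
  n4('acdd'): parent n3 fail=7; on 'd' 7 → fail=8;  out ∅∪∅=∅
  n10('ddda'): parent n9 fail=8; on 'a' 8→7 → fail=27;  out ∅∪∅=∅
  n18('bcbc'): parent n17 fail=15; on 'c' 15 → fail=16;  out ∅∪∅=∅
  n22('adcc'): parent n21 fail=13; on 'c' 13→0 → fail=13;  out ∅∪∅=∅
  n26('bcdd'): parent n25 fail=7; on 'd' 7 → fail=8;  out {5}∪∅={5}
  n29('dabd'): parent n28 fail=15; on 'd' 15→0 → fail=7;  out {6}∪∅={6}
  n5('acddc'): parent n4 fail=8; on 'c' 8→7→0 → fail=13;  out ∅∪∅=∅
  n11('dddab'): parent n10 fail=27; on 'b' 27 → fail=28;  out ∅∪∅=∅
  n19('bcbcd'): parent n18 fail=16; on 'd' 16 → fail=25;  out {3}∪∅={3}
  n23('adccd'): parent n22 fail=13; on 'd' 13→0 → fail=7;  out ∅∪∅=∅
  n6('acddcb'): parent n5 fail=13; on 'b' 13→0 → fail=15;  out {0}∪∅={0}
  n12('dddabd'): parent n11 fail=28; on 'd' 28 → fail=29;  out {1}∪{6}={1,6}
  n24('adccdd'): parent n23 fail=7; on 'd' 7 → fail=8;  out {4}∪∅={4}

Run:
pos 0 'b': at 15
pos 1 'd': at 7 (fail-walked)
pos 2 'a': at 27
pos 3 'b': at 28
pos 4 'd': at 29  → match P6@[1:4]
pos 5 'd': at 8 (fail-walked)
pos 6 'b': at 15 (fail-walked)
pos 7 'a': at 1 (fail-walked)
pos 8 'd': at 20
pos 9 'd': at 8 (fail-walked)
pos 10 'a': at 27 (fail-walked)
pos 11 'b': at 28
pos 12 'd': at 29  → match P6@[9:12]
pos 13 'a': at 27 (fail-walked)
pos 14 'c': at 2 (fail-walked)
pos 15 'd': at 3
pos 16 'd': at 4
pos 17 'c': at 5
pos 18 'b': at 6  → match P0@[13:18]
pos 19 'a': at 1 (fail-walked)
pos 20 'a': at 1 (fail-walked)
pos 21 'b': at 15 (fail-walked)
pos 22 'a': at 1 (fail-walked)
pos 23 'c': at 2
pos 24 'a': at 14 (fail-walked)  → match P2@[23:24]
pos 25 'd': at 20 (fail-walked)
pos 26 'c': at 21
pos 27 'c': at 22
pos 28 'd': at 23
pos 29 'd': at 24  → match P4@[24:29]
pos 30 'a': at 27 (fail-walked)
pos 31 'b': at 28
pos 32 'd': at 29  → match P6@[29:32]
pos 33 'd': at 8 (fail-walked)
pos 34 'd': at 9
pos 35 'a': at 10
pos 36 'd': at 20 (fail-walked)
pos 37 'b': at 15 (fail-walked)
pos 38 'c': at 16
pos 39 'd': at 25
pos 40 'd': at 26  → match P5@[37:40]
pos 41 'a': at 27 (fail-walked)
pos 42 'd': at 20 (fail-walked)
pos 43 'c': at 21
pos 44 'c': at 22
pos 45 'd': at 23
pos 46 'd': at 24  → match P4@[41:46]
pos 47 'b': at 15 (fail-walked)
pos 48 'b': at 15 (fail-walked)
pos 49 'c': at 16
pos 50 'd': at 25
pos 51 'd': at 26  → match P5@[48:51]
pos 52 'a': at 27 (fail-walked)
pos 53 'a': at 1 (fail-walked)
pos 54 'c': at 2
pos 55 'd': at 3
pos 56 'd': at 4
pos 57 'c': at 5
pos 58 'b': at 6  → match P0@[53:58]
pos 59 'd': at 7 (fail-walked)

Result: [[4,6],[12,6],[18,0],[24,2],[29,4],[32,6],[40,5],[46,4],[51,5],[58,0]]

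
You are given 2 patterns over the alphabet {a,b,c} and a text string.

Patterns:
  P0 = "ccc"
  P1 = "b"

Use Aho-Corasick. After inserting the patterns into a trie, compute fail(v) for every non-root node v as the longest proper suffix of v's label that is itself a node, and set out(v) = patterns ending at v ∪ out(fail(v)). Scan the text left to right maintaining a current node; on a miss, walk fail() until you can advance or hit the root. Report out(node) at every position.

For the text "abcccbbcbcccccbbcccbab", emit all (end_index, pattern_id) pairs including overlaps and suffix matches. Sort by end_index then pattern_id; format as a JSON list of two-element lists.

Build:
Trie (insert patterns):
  n0 'ε': b→4 c→1
  n1 'c': c→2
  n2 'cc': c→3
  n3 'ccc': ·  ←P0
  n4 'b': ·  ←P1

BFS fail/out derivation:
  n1('c'): parent n0 fail=0; on 'c' 0 → fail=0;  out ∅∪∅=∅
  n4('b'): parent n0 fail=0; on 'b' 0 → fail=0;  out {1}∪∅={1}
  n2('cc'): parent n1 fail=0; on 'c' 0 → fail=1;  out ∅∪∅=∅
  n3('ccc'): parent n2 fail=1; on 'c' 1 → fail=2;  out {0}∪∅={0}

Scan:
pos 0 'a': at 0
pos 1 'b': at 4  → match P1@[1:1]
pos 2 'c': at 1 (via fail)
pos 3 'c': at 2
pos 4 'c': at 3  → match P0@[2:4]
pos 5 'b': at 4 (via fail)  → match P1@[5:5]
pos 6 'b': at 4 (via fail)  → match P1@[6:6]
pos 7 'c': at 1 (via fail)
pos 8 'b': at 4 (via fail)  → match P1@[8:8]
pos 9 'c': at 1 (via fail)
pos 10 'c': at 2
pos 11 'c': at 3  → match P0@[9:11]
pos 12 'c': at 3 (via fail)  → match P0@[10:12]
pos 13 'c': at 3 (via fail)  → match P0@[11:13]
pos 14 'b': at 4 (via fail)  → match P1@[14:14]
pos 15 'b': at 4 (via fail)  → match P1@[15:15]
pos 16 'c': at 1 (via fail)
pos 17 'c': at 2
pos 18 'c': at 3  → match P0@[16:18]
pos 19 'b': at 4 (via fail)  → match P1@[19:19]
pos 20 'a': at 0 (via fail)
pos 21 'b': at 4  → match P1@[21:21]

Result: [[1,1],[4,0],[5,1],[6,1],[8,1],[11,0],[12,0],[13,0],[14,1],[15,1],[18,0],[19,1],[21,1]]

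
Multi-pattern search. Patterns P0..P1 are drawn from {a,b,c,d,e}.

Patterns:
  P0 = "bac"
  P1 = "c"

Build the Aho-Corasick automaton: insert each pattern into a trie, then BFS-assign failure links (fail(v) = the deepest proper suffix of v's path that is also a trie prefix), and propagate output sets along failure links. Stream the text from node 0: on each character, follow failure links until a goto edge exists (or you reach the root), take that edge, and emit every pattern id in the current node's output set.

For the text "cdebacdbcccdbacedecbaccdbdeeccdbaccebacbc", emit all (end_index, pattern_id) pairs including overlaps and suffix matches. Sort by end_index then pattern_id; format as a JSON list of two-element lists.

Build automaton:
Trie (insert patterns):
  0='ε' goto b→1 c→4
  1='b' goto a→2
  2='ba' goto c→3
  3='bac' goto ·  [P0 ends]
  4='c' goto ·  [P1 ends]

BFS fail/out derivation:
  fail(1) 'b': from fail(0)=0 chase 'b': 0 ⇒ 0;  out=∅∪out(0)=∅
  fail(4) 'c': from fail(0)=0 chase 'c': 0 ⇒ 0;  out={1}∪out(0)={1}
  fail(2) 'ba': from fail(1)=0 chase 'a': 0 ⇒ 0;  out=∅∪out(0)=∅
  fail(3) 'bac': from fail(2)=0 chase 'c': 0 ⇒ 4;  out={0}∪out(4)={0,1}

Run:
i=0 'c': node 0→4  emit P1@[0:0]
i=1 'd': node 4→0 ·f
i=2 'e': node 0→0
i=3 'b': node 0→1
i=4 'a': node 1→2
i=5 'c': node 2→3  emit P0@[3:5],P1@[5:5]
i=6 'd': node 3→0 ·f
i=7 'b': node 0→1
i=8 'c': node 1→4 ·f  emit P1@[8:8]
i=9 'c': node 4→4 ·f  emit P1@[9:9]
i=10 'c': node 4→4 ·f  emit P1@[10:10]
i=11 'd': node 4→0 ·f
i=12 'b': node 0→1
i=13 'a': node 1→2
i=14 'c': node 2→3  emit P0@[12:14],P1@[14:14]
i=15 'e': node 3→0 ·f
i=16 'd': node 0→0
i=17 'e': node 0→0
i=18 'c': node 0→4  emit P1@[18:18]
i=19 'b': node 4→1 ·f
i=20 'a': node 1→2
i=21 'c': node 2→3  emit P0@[19:21],P1@[21:21]
i=22 'c': node 3→4 ·f  emit P1@[22:22]
i=23 'd': node 4→0 ·f
i=24 'b': node 0→1
i=25 'd': node 1→0 ·f
i=26 'e': node 0→0
i=27 'e': node 0→0
i=28 'c': node 0→4  emit P1@[28:28]
i=29 'c': node 4→4 ·f  emit P1@[29:29]
i=30 'd': node 4→0 ·f
i=31 'b': node 0→1
i=32 'a': node 1→2
i=33 'c': node 2→3  emit P0@[31:33],P1@[33:33]
i=34 'c': node 3→4 ·f  emit P1@[34:34]
i=35 'e': node 4→0 ·f
i=36 'b': node 0→1
i=37 'a': node 1→2
i=38 'c': node 2→3  emit P0@[36:38],P1@[38:38]
i=39 'b': node 3→1 ·f
i=40 'c': node 1→4 ·f  emit P1@[40:40]

Result: [[0,1],[5,0],[5,1],[8,1],[9,1],[10,1],[14,0],[14,1],[18,1],[21,0],[21,1],[22,1],[28,1],[29,1],[33,0],[33,1],[34,1],[38,0],[38,1],[40,1]]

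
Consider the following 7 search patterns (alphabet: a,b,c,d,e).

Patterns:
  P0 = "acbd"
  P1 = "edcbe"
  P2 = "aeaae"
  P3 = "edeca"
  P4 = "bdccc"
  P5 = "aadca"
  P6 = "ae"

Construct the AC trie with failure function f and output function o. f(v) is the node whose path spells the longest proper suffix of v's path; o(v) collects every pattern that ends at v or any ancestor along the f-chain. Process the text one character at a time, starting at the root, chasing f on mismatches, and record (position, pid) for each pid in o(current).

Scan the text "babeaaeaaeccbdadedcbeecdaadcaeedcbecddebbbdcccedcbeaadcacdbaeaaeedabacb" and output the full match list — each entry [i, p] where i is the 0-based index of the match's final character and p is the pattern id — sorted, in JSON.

Build automaton:
Trie nodes:
  n0 'ε': a→1 b→17 e→5
  n1 'a': a→22 c→2 e→10
  n2 'ac': b→3
  n3 'acb': d→4
  n4 'acbd': ·  [P0 ends]
  n5 'e': d→6
  n6 'ed': c→7 e→14
  n7 'edc': b→8
  n8 'edcb': e→9
  n9 'edcbe': ·  [P1 ends]
  n10 'ae': a→11  [P6 ends]
  n11 'aea': a→12
  n12 'aeaa': e→13
  n13 'aeaae': ·  [P2 ends]
  n14 'ede': c→15
  n15 'edec': a→16
  n16 'edeca': ·  [P3 ends]
  n17 'b': d→18
  n18 'bd': c→19
  n19 'bdc': c→20
  n20 'bdcc': c→21
  n21 'bdccc': ·  [P4 ends]
  n22 'aa': d→23
  n23 'aad': c→24
  n24 'aadc': a→25
  n25 'aadca': ·  [P5 ends]

Failure links (BFS by depth):
  n1('a'): parent n0 fail=0; on 'a' 0 → fail=0;  out ∅∪∅=∅
  n5('e'): parent n0 fail=0; on 'e' 0 → fail=0;  out ∅∪∅=∅
  n17('b'): parent n0 fail=0; on 'b' 0 → fail=0;  out ∅∪∅=∅
  n2('ac'): parent n1 fail=0; on 'c' 0 → fail=0;  out ∅∪∅=∅
  n6('ed'): parent n5 fail=0; on 'd' 0 → fail=0;  out ∅∪∅=∅
  n10('ae'): parent n1 fail=0; on 'e' 0 → fail=5;  out {6}∪∅={6}
  n18('bd'): parent n17 fail=0; on 'd' 0 → fail=0;  out ∅∪∅=∅
  n22('aa'): parent n1 fail=0; on 'a' 0 → fail=1;  out ∅∪∅=∅
  n3('acb'): parent n2 fail=0; on 'b' 0 → fail=17;  out ∅∪∅=∅
  n7('edc'): parent n6 fail=0; on 'c' 0 → fail=0;  out ∅∪∅=∅
  n11('aea'): parent n10 fail=5; on 'a' 5→0 → fail=1;  out ∅∪∅=∅
  n14('ede'): parent n6 fail=0; on 'e' 0 → fail=5;  out ∅∪∅=∅
  n19('bdc'): parent n18 fail=0; on 'c' 0 → fail=0;  out ∅∪∅=∅
  n23('aad'): parent n22 fail=1; on 'd' 1→0 → fail=0;  out ∅∪∅=∅
  n4('acbd'): parent n3 fail=17; on 'd' 17 → fail=18;  out {0}∪∅={0}
  n8('edcb'): parent n7 fail=0; on 'b' 0 → fail=17;  out ∅∪∅=∅
  n12('aeaa'): parent n11 fail=1; on 'a' 1 → fail=22;  out ∅∪∅=∅
  n15('edec'): parent n14 fail=5; on 'c' 5→0 → fail=0;  out ∅∪∅=∅
  n20('bdcc'): parent n19 fail=0; on 'c' 0 → fail=0;  out ∅∪∅=∅
  n24('aadc'): parent n23 fail=0; on 'c' 0 → fail=0;  out ∅∪∅=∅
  n9('edcbe'): parent n8 fail=17; on 'e' 17→0 → fail=5;  out {1}∪∅={1}
  n13('aeaae'): parent n12 fail=22; on 'e' 22→1 → fail=10;  out {2}∪{6}={2,6}
  n16('edeca'): parent n15 fail=0; on 'a' 0 → fail=1;  out {3}∪∅={3}
  n21('bdccc'): parent n20 fail=0; on 'c' 0 → fail=0;  out {4}∪∅={4}
  n25('aadca'): parent n24 fail=0; on 'a' 0 → fail=1;  out {5}∪∅={5}

Scan:
[0] read 'b'  n0⇒n17
[1] read 'a'  n17⇒n1 ·f
[2] read 'b'  n1⇒n17 ·f
[3] read 'e'  n17⇒n5 ·f
[4] read 'a'  n5⇒n1 ·f
[5] read 'a'  n1⇒n22
[6] read 'e'  n22⇒n10 ·f  → match P6@[5:6]
[7] read 'a'  n10⇒n11
[8] read 'a'  n11⇒n12
[9] read 'e'  n12⇒n13  → match P2@[5:9],P6@[8:9]
[10] read 'c'  n13⇒n0 ·f
[11] read 'c'  n0⇒n0
[12] read 'b'  n0⇒n17
[13] read 'd'  n17⇒n18
[14] read 'a'  n18⇒n1 ·f
[15] read 'd'  n1⇒n0 ·f
[16] read 'e'  n0⇒n5
[17] read 'd'  n5⇒n6
[18] read 'c'  n6⇒n7
[19] read 'b'  n7⇒n8
[20] read 'e'  n8⇒n9  → match P1@[16:20]
[21] read 'e'  n9⇒n5 ·f
[22] read 'c'  n5⇒n0 ·f
[23] read 'd'  n0⇒n0
[24] read 'a'  n0⇒n1
[25] read 'a'  n1⇒n22
[26] read 'd'  n22⇒n23
[27] read 'c'  n23⇒n24
[28] read 'a'  n24⇒n25  → match P5@[24:28]
[29] read 'e'  n25⇒n10 ·f  → match P6@[28:29]
[30] read 'e'  n10⇒n5 ·f
[31] read 'd'  n5⇒n6
[32] read 'c'  n6⇒n7
[33] read 'b'  n7⇒n8
[34] read 'e'  n8⇒n9  → match P1@[30:34]
[35] read 'c'  n9⇒n0 ·f
[36] read 'd'  n0⇒n0
[37] read 'd'  n0⇒n0
[38] read 'e'  n0⇒n5
[39] read 'b'  n5⇒n17 ·f
[40] read 'b'  n17⇒n17 ·f
[41] read 'b'  n17⇒n17 ·f
[42] read 'd'  n17⇒n18
[43] read 'c'  n18⇒n19
[44] read 'c'  n19⇒n20
[45] read 'c'  n20⇒n21  → match P4@[41:45]
[46] read 'e'  n21⇒n5 ·f
[47] read 'd'  n5⇒n6
[48] read 'c'  n6⇒n7
[49] read 'b'  n7⇒n8
[50] read 'e'  n8⇒n9  → match P1@[46:50]
[51] read 'a'  n9⇒n1 ·f
[52] read 'a'  n1⇒n22
[53] read 'd'  n22⇒n23
[54] read 'c'  n23⇒n24
[55] read 'a'  n24⇒n25  → match P5@[51:55]
[56] read 'c'  n25⇒n2 ·f
[57] read 'd'  n2⇒n0 ·f
[58] read 'b'  n0⇒n17
[59] read 'a'  n17⇒n1 ·f
[60] read 'e'  n1⇒n10  → match P6@[59:60]
[61] read 'a'  n10⇒n11
[62] read 'a'  n11⇒n12
[63] read 'e'  n12⇒n13  → match P2@[59:63],P6@[62:63]
[64] read 'e'  n13⇒n5 ·f
[65] read 'd'  n5⇒n6
[66] read 'a'  n6⇒n1 ·f
[67] read 'b'  n1⇒n17 ·f
[68] read 'a'  n17⇒n1 ·f
[69] read 'c'  n1⇒n2
[70] read 'b'  n2⇒n3

Matches: [[6,6],[9,2],[9,6],[20,1],[28,5],[29,6],[34,1],[45,4],[50,1],[55,5],[60,6],[63,2],[63,6]]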